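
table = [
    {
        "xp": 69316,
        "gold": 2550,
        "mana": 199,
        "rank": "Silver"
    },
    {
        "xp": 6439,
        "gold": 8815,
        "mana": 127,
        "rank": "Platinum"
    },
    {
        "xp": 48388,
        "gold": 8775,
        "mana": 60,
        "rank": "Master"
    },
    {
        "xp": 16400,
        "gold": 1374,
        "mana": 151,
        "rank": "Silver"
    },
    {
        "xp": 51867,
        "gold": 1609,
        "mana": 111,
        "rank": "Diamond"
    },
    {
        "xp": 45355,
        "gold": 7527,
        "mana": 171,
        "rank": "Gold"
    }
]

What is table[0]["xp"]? 69316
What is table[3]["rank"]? "Silver"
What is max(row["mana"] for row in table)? 199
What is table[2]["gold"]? 8775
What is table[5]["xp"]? 45355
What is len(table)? 6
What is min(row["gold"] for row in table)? 1374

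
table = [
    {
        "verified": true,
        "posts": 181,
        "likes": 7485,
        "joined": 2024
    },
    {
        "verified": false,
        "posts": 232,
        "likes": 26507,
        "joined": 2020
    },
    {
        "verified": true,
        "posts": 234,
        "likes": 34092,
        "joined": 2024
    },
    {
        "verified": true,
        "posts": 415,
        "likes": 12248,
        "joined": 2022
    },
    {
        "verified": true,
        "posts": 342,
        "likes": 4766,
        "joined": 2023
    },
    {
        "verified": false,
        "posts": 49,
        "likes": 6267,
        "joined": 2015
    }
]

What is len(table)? 6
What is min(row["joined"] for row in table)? 2015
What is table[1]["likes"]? 26507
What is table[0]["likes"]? 7485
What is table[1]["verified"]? False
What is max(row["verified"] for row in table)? True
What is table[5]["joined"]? 2015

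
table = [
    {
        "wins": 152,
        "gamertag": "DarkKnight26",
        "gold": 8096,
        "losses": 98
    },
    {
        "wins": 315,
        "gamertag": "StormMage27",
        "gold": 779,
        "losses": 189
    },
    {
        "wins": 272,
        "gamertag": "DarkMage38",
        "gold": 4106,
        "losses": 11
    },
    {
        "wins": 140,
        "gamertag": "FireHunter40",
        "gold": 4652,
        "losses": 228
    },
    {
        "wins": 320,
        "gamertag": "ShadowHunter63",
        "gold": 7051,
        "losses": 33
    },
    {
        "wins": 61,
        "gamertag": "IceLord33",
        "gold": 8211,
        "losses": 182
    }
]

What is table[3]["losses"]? 228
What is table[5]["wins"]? 61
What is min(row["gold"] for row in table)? 779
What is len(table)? 6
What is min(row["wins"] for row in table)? 61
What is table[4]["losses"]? 33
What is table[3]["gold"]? 4652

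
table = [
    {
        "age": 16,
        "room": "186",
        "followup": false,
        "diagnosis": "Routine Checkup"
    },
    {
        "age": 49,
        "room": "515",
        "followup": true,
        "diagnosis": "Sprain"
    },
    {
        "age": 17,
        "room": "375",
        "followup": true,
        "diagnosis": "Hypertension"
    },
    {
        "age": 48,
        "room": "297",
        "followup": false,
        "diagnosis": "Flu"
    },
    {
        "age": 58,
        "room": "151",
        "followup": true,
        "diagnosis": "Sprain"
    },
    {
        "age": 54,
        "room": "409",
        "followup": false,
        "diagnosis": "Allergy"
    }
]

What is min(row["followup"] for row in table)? False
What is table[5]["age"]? 54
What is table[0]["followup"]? False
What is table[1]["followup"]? True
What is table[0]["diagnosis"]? "Routine Checkup"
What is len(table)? 6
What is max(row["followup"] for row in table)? True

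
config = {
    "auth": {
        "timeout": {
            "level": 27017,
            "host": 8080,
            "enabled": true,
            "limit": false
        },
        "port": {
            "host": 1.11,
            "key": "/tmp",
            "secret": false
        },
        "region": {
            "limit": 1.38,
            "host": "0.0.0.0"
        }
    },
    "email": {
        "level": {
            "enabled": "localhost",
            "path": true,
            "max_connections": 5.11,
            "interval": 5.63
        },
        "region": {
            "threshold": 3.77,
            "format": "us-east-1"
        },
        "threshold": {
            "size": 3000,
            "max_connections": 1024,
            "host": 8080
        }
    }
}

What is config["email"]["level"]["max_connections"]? 5.11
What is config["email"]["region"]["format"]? "us-east-1"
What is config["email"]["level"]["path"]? True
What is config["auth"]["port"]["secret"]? False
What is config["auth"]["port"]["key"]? "/tmp"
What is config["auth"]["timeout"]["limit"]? False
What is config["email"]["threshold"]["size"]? 3000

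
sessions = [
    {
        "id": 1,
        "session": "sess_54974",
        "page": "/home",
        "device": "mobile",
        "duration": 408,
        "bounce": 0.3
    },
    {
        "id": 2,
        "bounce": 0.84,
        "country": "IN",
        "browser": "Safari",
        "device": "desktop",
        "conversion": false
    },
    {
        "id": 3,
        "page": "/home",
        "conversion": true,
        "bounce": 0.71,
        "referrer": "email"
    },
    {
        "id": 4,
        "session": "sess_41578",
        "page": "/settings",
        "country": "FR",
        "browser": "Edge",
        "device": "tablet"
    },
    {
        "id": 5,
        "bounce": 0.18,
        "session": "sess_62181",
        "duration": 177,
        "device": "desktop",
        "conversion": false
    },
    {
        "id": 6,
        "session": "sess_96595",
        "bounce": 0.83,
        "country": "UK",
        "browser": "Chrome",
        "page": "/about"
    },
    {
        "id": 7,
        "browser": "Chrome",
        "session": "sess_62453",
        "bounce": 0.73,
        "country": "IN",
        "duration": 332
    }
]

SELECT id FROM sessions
[1, 2, 3, 4, 5, 6, 7]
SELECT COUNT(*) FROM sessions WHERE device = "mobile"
1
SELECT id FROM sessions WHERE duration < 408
[5, 7]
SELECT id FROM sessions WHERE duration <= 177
[5]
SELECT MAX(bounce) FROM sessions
0.84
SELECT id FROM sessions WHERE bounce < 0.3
[5]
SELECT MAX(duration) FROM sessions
408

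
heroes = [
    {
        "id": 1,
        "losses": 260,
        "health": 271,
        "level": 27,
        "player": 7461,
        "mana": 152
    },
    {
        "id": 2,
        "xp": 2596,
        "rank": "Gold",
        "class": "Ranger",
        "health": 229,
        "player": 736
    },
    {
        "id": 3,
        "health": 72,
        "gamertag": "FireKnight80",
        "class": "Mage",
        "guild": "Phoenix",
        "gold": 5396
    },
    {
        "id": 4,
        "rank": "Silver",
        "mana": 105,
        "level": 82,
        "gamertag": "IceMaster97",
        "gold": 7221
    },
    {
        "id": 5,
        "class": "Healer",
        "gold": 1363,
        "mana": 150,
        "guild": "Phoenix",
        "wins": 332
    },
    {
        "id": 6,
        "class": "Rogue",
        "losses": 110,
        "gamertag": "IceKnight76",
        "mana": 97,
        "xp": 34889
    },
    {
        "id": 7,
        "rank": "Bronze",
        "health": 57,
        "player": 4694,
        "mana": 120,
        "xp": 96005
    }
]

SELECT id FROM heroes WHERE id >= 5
[5, 6, 7]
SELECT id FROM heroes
[1, 2, 3, 4, 5, 6, 7]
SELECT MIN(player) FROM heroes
736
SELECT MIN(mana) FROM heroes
97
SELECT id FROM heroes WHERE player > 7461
[]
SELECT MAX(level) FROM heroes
82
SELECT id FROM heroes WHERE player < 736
[]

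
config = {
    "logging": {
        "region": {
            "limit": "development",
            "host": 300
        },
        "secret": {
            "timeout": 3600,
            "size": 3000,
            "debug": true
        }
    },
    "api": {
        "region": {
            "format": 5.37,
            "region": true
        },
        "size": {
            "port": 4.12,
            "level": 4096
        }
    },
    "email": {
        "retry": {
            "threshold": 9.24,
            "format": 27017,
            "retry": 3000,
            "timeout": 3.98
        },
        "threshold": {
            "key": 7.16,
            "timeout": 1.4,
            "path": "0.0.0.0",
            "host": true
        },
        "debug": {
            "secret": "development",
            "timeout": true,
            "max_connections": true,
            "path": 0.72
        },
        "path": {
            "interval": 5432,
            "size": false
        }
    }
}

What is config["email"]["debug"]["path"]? 0.72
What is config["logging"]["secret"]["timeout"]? 3600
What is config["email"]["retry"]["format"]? 27017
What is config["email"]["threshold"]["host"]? True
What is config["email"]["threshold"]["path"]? "0.0.0.0"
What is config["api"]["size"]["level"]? 4096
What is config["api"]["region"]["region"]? True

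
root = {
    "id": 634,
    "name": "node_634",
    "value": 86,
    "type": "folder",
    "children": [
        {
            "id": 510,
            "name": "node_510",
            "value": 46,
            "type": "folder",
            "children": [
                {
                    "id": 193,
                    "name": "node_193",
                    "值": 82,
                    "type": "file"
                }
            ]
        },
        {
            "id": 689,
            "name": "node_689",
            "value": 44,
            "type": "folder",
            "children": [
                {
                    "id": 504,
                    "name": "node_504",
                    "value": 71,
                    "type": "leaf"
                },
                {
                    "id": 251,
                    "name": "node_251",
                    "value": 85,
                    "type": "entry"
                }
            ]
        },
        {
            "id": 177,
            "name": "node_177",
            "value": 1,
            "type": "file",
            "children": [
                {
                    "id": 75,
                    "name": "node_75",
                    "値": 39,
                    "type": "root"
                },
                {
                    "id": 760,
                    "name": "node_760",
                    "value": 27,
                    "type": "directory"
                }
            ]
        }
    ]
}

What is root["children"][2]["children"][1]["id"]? 760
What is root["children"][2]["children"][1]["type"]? "directory"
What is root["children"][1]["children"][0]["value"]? 71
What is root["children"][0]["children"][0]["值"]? 82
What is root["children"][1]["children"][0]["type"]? "leaf"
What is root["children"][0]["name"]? "node_510"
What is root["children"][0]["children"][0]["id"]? 193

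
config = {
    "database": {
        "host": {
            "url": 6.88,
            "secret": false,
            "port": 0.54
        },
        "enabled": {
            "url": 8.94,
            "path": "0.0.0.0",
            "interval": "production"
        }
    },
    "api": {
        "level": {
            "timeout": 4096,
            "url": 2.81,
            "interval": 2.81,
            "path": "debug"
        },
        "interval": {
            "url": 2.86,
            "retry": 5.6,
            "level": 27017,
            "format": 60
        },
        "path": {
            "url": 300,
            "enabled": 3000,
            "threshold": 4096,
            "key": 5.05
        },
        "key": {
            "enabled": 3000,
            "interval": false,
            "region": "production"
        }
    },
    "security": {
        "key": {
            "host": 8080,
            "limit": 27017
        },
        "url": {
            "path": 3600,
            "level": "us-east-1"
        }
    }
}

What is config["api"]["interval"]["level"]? 27017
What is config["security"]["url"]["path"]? 3600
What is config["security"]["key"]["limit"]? 27017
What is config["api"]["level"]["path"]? "debug"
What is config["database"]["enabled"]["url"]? 8.94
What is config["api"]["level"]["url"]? 2.81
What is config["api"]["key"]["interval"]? False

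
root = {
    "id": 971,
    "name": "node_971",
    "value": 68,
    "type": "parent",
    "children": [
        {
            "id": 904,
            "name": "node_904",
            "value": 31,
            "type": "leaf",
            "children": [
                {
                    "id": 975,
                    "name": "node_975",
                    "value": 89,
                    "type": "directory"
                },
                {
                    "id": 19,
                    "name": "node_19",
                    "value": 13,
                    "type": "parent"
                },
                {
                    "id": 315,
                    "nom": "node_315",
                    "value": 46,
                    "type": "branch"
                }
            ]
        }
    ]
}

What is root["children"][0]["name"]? "node_904"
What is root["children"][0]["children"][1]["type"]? "parent"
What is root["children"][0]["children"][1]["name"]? "node_19"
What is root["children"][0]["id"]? 904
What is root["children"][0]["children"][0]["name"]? "node_975"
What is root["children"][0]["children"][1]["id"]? 19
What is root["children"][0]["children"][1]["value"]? 13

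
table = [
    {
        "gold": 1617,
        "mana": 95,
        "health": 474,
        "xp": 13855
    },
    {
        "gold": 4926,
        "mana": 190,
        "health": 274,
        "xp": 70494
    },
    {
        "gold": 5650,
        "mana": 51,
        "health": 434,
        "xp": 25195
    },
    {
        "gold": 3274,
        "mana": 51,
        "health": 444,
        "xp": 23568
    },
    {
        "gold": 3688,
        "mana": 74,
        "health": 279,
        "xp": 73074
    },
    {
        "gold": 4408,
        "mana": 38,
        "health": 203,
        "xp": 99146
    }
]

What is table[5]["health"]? 203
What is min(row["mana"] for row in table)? 38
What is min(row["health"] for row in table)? 203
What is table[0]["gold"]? 1617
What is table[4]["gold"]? 3688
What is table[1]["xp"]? 70494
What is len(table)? 6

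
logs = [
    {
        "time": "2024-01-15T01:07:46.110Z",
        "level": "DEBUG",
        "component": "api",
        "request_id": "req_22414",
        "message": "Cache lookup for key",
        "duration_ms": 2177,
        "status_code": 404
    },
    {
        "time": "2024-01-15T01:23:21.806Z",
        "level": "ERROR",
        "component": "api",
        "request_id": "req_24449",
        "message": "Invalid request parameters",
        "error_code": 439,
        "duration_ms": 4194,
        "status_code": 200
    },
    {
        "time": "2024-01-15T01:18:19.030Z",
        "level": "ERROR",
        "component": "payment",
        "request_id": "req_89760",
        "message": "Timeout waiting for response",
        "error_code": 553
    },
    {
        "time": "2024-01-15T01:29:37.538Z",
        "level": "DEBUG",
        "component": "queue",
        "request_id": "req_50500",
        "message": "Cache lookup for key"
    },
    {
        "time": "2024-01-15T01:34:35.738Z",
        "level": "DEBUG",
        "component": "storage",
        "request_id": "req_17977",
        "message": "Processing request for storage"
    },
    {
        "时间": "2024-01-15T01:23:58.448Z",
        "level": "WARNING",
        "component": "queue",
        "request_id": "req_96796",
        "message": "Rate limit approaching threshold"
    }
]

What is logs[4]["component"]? "storage"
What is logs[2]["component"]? "payment"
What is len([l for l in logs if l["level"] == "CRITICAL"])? 0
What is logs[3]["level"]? "DEBUG"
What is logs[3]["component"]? "queue"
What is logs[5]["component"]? "queue"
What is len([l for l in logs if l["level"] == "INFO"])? 0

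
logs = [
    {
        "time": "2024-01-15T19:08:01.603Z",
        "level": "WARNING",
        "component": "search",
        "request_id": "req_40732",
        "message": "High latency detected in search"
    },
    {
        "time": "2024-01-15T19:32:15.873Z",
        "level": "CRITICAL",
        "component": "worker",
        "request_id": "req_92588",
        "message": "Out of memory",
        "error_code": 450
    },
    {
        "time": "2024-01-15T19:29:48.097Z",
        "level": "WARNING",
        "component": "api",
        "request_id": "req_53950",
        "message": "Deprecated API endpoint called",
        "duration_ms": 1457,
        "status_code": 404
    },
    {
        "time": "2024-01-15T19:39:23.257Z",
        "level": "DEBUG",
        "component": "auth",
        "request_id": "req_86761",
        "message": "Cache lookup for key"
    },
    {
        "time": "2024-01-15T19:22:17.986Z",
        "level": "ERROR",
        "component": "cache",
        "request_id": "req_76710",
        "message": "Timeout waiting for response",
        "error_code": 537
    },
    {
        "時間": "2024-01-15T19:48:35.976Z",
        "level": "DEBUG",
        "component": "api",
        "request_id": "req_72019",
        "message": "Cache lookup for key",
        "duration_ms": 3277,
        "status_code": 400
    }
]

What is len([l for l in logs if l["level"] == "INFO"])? 0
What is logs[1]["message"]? "Out of memory"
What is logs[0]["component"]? "search"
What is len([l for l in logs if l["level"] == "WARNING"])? 2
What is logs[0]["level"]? "WARNING"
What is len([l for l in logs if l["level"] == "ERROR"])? 1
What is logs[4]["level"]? "ERROR"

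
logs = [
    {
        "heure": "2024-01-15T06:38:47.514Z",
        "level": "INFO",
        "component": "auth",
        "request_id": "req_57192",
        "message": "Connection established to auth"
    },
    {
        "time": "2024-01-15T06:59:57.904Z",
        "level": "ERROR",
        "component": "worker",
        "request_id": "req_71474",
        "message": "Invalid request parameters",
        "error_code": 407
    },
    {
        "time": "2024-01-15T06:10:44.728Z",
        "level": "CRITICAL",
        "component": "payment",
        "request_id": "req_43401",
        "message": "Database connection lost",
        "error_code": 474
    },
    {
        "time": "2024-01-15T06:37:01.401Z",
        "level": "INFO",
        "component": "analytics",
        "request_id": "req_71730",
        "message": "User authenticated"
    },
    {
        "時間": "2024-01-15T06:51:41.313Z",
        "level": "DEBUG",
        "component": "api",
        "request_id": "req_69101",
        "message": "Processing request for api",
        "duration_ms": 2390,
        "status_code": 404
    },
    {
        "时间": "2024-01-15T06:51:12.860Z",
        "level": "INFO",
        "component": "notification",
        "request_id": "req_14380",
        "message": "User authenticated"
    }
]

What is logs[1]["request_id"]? "req_71474"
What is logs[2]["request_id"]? "req_43401"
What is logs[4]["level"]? "DEBUG"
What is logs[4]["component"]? "api"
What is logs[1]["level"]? "ERROR"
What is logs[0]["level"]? "INFO"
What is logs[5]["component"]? "notification"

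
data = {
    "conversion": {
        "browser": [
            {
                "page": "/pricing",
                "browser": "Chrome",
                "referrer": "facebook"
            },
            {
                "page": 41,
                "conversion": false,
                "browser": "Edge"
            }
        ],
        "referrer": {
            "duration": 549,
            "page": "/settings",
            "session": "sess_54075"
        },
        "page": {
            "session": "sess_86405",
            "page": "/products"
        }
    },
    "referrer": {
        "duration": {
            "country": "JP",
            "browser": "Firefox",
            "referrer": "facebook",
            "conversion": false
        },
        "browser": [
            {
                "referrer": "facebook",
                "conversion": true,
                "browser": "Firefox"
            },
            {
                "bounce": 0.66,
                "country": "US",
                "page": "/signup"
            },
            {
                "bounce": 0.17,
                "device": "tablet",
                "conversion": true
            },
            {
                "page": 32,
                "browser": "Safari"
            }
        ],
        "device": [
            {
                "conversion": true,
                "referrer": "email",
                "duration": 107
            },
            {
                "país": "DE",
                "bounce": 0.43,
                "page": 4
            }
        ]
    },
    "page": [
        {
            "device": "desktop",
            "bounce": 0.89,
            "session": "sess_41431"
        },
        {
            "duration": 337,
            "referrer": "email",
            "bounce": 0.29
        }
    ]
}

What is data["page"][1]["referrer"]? "email"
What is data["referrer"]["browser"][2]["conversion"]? True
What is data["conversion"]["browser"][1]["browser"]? "Edge"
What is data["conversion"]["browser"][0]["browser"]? "Chrome"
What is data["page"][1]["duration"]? 337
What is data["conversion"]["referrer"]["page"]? "/settings"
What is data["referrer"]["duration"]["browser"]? "Firefox"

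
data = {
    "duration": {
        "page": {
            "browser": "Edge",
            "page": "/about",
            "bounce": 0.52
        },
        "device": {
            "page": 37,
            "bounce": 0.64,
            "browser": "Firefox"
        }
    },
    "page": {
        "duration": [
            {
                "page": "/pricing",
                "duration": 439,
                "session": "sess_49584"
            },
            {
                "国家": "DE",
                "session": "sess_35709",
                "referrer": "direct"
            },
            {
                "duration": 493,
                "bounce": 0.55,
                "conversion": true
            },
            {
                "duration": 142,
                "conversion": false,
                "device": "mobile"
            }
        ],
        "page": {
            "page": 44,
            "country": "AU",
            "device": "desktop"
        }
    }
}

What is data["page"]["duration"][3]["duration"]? 142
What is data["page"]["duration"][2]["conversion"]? True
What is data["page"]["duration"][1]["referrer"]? "direct"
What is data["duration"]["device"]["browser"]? "Firefox"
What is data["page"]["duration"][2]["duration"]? 493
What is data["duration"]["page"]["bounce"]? 0.52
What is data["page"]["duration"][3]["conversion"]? False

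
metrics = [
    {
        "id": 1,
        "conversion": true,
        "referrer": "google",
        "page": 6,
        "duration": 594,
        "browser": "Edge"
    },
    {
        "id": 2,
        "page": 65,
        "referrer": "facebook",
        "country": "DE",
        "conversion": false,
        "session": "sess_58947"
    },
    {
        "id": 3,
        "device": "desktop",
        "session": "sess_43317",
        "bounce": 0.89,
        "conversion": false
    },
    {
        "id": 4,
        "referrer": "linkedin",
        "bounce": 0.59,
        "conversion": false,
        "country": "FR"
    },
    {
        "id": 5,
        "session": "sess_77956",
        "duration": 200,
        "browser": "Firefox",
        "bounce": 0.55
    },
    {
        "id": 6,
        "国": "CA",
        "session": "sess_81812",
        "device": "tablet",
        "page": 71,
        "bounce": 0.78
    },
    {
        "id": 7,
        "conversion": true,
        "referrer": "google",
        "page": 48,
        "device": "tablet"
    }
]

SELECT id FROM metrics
[1, 2, 3, 4, 5, 6, 7]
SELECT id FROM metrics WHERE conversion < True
[2, 3, 4]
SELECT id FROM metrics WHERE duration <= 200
[5]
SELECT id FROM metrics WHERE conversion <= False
[2, 3, 4]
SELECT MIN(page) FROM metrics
6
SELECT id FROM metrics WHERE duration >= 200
[1, 5]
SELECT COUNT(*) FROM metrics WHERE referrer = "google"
2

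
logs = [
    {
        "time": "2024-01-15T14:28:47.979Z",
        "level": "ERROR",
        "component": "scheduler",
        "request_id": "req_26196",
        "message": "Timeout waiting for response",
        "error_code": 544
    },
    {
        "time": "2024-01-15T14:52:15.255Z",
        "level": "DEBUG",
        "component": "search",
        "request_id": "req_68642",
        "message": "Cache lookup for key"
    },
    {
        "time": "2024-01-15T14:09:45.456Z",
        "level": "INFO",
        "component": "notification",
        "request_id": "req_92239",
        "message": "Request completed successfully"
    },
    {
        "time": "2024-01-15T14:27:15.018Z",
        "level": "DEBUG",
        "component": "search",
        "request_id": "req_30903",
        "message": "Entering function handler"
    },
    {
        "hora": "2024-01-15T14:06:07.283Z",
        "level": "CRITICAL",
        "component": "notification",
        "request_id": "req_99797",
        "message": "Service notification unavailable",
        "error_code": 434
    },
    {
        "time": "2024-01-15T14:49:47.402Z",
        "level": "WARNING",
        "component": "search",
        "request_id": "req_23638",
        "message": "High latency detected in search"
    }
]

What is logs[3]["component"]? "search"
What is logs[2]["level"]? "INFO"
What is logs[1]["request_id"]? "req_68642"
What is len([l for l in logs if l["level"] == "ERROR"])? 1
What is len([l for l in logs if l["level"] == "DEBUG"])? 2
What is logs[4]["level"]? "CRITICAL"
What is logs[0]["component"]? "scheduler"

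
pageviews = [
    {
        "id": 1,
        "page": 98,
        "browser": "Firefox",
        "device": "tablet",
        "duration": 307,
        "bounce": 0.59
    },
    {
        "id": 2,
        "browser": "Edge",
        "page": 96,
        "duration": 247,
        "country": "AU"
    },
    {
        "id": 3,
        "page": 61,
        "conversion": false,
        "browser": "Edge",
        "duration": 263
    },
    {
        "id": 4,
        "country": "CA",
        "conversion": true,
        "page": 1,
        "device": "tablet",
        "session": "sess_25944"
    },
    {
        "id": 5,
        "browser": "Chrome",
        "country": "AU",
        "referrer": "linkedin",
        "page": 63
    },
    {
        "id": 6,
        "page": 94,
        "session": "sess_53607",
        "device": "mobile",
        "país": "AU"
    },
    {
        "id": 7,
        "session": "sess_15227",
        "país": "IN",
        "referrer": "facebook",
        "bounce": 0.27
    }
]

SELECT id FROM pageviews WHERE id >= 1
[1, 2, 3, 4, 5, 6, 7]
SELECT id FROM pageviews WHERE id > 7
[]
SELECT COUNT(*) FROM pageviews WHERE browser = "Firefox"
1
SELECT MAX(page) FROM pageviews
98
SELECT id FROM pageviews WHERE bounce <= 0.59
[1, 7]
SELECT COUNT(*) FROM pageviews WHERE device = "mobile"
1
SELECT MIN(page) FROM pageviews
1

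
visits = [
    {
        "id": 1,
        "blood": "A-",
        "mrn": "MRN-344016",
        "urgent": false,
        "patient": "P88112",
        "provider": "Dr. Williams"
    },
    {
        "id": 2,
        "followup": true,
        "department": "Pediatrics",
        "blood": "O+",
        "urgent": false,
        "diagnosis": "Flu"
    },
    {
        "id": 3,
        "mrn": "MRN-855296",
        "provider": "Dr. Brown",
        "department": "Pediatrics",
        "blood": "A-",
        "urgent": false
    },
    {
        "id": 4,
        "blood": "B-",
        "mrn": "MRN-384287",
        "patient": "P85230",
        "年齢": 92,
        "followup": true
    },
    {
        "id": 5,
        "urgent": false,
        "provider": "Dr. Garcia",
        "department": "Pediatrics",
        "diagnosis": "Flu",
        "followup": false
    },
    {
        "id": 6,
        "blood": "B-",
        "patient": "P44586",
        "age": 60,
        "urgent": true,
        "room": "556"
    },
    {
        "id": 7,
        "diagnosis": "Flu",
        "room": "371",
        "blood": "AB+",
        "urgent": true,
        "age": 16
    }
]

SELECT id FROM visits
[1, 2, 3, 4, 5, 6, 7]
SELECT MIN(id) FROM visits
1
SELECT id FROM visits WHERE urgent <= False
[1, 2, 3, 5]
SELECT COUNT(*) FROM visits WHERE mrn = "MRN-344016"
1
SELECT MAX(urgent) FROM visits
True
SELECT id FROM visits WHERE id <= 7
[1, 2, 3, 4, 5, 6, 7]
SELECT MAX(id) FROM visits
7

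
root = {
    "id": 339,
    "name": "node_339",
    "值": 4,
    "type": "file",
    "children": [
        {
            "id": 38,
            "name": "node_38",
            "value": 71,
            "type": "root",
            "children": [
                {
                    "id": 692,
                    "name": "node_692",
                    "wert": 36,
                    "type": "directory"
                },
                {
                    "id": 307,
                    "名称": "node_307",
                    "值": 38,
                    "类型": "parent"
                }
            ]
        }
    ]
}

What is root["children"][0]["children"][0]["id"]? 692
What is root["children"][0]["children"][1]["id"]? 307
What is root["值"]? 4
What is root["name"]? "node_339"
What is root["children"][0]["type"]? "root"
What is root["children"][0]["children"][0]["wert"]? 36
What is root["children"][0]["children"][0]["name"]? "node_692"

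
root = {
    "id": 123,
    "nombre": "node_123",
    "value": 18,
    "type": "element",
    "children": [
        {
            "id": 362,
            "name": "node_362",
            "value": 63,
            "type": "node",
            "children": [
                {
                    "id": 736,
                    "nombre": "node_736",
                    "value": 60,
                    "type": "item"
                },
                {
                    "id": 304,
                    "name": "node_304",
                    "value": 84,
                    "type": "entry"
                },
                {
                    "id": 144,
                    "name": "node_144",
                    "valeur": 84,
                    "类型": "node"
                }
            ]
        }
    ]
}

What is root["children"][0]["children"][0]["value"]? 60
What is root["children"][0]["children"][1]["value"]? 84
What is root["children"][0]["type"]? "node"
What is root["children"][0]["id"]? 362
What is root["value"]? 18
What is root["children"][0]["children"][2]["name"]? "node_144"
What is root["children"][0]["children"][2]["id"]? 144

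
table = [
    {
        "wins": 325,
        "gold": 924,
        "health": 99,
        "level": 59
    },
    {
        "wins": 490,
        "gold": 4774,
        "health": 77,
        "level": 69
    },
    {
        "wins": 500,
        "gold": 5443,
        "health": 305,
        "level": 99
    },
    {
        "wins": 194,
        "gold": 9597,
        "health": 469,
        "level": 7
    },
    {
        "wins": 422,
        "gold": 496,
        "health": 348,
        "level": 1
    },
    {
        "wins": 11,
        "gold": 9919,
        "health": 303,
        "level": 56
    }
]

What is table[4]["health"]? 348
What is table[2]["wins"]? 500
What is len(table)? 6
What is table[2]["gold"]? 5443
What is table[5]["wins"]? 11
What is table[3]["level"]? 7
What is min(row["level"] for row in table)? 1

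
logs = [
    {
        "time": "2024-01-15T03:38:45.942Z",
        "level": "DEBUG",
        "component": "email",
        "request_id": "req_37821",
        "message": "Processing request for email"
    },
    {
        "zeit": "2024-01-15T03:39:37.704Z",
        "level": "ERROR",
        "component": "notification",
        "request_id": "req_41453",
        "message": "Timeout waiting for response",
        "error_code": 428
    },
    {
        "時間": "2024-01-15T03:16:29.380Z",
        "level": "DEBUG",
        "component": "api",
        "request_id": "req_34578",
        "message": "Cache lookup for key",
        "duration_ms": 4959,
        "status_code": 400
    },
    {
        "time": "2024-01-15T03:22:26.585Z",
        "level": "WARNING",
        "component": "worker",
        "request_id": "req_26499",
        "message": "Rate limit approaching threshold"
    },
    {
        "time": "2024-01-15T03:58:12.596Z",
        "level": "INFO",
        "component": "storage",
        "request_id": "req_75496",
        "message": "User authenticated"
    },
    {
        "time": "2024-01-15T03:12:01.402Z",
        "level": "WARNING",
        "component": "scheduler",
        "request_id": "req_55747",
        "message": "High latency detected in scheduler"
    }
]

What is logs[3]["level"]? "WARNING"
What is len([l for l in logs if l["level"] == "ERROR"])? 1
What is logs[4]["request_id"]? "req_75496"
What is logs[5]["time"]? "2024-01-15T03:12:01.402Z"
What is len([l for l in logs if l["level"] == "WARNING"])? 2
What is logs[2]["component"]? "api"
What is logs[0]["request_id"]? "req_37821"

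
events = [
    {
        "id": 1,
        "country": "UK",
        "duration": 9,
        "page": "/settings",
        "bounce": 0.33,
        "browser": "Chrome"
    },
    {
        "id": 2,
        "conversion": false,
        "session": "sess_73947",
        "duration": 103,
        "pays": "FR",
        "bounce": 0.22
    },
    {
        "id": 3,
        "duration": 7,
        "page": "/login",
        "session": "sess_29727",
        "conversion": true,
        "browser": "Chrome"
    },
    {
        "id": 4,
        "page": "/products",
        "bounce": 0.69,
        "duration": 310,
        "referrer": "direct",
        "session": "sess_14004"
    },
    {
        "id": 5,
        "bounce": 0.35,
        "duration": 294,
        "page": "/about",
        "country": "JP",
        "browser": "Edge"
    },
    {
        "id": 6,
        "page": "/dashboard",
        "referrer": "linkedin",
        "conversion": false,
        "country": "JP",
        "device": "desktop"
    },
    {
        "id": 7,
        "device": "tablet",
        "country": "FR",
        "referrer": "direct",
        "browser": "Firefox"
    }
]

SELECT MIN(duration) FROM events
7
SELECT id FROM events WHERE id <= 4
[1, 2, 3, 4]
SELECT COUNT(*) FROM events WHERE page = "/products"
1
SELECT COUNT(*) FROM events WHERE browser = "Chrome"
2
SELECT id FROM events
[1, 2, 3, 4, 5, 6, 7]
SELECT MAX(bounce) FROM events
0.69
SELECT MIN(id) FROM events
1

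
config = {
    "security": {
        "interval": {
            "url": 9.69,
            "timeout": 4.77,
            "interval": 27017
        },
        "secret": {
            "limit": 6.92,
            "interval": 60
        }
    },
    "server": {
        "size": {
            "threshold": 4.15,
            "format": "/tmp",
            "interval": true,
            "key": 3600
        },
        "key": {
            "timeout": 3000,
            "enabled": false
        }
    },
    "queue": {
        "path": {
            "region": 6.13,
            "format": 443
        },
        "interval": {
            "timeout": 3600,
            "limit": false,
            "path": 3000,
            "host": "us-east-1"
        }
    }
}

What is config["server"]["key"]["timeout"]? 3000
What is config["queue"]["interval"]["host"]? "us-east-1"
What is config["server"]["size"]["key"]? 3600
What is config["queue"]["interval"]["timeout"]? 3600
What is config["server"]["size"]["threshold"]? 4.15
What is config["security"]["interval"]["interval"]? 27017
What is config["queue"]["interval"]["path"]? 3000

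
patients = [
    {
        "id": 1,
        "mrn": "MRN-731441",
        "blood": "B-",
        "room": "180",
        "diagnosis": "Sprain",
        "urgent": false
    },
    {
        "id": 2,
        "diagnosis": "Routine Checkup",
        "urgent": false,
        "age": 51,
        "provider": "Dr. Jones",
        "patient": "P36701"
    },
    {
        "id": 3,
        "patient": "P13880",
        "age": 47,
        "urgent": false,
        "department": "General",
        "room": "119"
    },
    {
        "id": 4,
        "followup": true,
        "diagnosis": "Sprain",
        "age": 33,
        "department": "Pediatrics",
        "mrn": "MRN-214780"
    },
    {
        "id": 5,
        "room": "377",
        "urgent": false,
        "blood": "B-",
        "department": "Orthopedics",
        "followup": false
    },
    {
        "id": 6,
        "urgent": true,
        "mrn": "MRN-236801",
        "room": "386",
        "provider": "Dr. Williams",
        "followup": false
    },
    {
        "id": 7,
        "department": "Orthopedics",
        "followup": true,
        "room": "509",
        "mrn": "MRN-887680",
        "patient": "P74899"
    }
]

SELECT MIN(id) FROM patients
1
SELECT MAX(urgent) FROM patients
True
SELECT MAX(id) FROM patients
7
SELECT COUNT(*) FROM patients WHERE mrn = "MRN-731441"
1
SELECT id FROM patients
[1, 2, 3, 4, 5, 6, 7]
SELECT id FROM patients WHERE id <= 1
[1]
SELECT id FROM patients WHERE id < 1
[]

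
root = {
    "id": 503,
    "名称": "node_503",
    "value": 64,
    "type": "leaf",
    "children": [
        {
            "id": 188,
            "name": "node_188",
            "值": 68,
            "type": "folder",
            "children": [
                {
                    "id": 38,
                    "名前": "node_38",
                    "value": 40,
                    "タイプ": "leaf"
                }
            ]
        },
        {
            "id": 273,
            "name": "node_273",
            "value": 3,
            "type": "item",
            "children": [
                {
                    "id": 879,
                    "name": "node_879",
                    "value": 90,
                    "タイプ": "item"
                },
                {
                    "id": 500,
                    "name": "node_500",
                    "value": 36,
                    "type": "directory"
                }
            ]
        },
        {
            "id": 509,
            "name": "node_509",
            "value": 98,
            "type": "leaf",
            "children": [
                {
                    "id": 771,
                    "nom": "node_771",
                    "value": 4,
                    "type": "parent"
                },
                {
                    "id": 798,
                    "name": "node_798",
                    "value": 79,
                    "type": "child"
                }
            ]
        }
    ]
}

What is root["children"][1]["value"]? 3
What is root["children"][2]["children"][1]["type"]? "child"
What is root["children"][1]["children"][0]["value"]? 90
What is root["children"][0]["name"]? "node_188"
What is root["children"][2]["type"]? "leaf"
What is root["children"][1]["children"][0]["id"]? 879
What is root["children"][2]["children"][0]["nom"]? "node_771"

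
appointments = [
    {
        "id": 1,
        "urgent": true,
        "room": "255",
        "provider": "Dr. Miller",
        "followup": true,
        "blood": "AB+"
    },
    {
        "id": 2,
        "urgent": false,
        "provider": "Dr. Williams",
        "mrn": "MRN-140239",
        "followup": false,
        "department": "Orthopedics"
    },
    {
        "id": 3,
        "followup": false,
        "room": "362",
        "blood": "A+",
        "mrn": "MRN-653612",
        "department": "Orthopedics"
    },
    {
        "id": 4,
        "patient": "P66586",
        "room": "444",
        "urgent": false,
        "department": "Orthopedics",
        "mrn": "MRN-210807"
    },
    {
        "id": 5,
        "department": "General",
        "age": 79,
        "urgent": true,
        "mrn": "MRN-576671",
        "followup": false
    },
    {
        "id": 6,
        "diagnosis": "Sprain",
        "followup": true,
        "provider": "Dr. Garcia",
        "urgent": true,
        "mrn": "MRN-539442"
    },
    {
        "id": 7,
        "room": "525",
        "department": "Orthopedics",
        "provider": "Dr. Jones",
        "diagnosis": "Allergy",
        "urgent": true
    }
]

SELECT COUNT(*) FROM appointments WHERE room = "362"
1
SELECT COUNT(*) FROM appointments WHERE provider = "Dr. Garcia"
1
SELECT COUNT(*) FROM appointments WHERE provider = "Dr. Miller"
1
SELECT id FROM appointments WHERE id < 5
[1, 2, 3, 4]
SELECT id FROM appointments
[1, 2, 3, 4, 5, 6, 7]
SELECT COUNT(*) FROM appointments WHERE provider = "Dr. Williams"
1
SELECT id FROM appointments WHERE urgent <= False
[2, 4]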